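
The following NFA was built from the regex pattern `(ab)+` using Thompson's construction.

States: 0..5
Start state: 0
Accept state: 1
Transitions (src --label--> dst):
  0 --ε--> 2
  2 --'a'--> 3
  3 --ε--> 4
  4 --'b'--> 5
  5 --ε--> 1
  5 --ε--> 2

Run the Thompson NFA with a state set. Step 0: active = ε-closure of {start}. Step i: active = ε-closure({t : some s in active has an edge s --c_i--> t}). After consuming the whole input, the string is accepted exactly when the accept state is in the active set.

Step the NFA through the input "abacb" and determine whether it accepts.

start: ε-closure({0}) = {0,2}
'a' @ 1: {3,4}
'b' @ 2: {1,2,5}  [accepting]
'a' @ 3: {3,4}
'c' @ 4: {}  — dead — no transitions
rest 'b' ignored (set empty)
end set {} — state 1 not in

Answer: REJECT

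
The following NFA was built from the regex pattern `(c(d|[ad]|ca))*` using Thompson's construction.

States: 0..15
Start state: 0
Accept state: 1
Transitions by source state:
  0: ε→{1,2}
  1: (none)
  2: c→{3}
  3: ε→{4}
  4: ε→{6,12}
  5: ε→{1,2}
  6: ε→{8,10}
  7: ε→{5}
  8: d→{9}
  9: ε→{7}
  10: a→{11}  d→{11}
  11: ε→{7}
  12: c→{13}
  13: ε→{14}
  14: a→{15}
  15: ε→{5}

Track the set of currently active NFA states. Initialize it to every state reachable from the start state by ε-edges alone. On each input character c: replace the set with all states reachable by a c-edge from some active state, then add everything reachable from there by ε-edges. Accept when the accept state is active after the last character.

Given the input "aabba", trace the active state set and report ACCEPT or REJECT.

Answer: REJECT

Steps:
start: ε-closure({0}) = {0,1,2}
'a' @ 1: {}  — state set empty
rest 'abba' ignored (set empty)
final: {}; accept 1 not in set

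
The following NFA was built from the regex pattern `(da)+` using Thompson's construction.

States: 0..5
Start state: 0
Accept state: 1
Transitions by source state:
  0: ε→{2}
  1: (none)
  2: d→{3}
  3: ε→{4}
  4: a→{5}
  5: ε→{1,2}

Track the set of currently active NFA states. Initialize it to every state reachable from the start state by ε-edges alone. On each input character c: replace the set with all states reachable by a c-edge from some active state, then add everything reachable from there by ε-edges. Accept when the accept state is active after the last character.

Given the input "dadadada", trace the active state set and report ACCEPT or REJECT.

start: ε-closure({0}) = {0,2}
'd' @ 1: {3,4}
'a' @ 2: {1,2,5}  (accept∈set)
'd' @ 3: {3,4}
'a' @ 4: {1,2,5}  (accept∈set)
'd' @ 5: {3,4}
'a' @ 6: {1,2,5}  (accept∈set)
'd' @ 7: {3,4}
'a' @ 8: {1,2,5}  (accept∈set)
after full input: {1,2,5}  (accept=1 in)

Answer: ACCEPT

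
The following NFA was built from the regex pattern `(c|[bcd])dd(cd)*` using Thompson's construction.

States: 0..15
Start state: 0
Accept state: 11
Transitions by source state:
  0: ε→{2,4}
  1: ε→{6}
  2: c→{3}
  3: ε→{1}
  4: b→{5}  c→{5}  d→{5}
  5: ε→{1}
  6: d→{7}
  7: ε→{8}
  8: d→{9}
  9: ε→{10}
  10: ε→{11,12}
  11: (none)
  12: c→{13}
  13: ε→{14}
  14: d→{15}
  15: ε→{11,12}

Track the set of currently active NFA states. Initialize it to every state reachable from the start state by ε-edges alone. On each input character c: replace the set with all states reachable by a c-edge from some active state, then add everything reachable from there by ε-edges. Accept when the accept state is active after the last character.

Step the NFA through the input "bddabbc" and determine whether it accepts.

Answer: REJECT

Trace:
initial (ε-close {0}): {0,2,4}
'b' @ 1: {1,5,6}
'd' @ 2: {7,8}
'd' @ 3: {9,10,11,12}  ✓accept
'a' @ 4: {}  — no active states
rest 'bbc' ignored (set empty)
final: {}; accept 11 not in set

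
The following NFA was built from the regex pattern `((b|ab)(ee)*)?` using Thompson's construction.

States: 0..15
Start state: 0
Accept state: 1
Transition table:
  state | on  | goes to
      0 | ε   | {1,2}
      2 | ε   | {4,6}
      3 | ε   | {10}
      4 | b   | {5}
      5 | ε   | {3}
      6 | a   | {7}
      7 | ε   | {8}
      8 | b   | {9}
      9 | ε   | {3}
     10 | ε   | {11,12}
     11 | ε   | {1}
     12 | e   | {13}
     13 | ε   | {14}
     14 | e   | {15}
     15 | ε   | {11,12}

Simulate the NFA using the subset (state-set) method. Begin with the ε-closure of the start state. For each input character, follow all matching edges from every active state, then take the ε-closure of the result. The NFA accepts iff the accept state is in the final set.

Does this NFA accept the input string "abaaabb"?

Answer: REJECT

Trace:
initial (ε-close {0}): {0,1,2,4,6}
'a' @ 1: {7,8}
'b' @ 2: {1,3,9,10,11,12}  ✓accept
'a' @ 3: {}  — dead — no transitions
rest 'aabb' ignored (set empty)
final: {}; accept 1 not in set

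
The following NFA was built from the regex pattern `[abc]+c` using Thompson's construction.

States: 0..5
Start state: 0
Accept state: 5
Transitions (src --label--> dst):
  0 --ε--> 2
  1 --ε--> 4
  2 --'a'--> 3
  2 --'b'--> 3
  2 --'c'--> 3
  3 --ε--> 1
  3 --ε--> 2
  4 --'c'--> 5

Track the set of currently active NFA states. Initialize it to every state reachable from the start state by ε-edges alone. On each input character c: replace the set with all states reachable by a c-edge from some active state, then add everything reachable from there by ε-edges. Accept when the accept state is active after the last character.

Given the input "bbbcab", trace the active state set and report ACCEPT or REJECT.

initial (ε-close {0}): {0,2}
'b' @ 1: {1,2,3,4}
'b' @ 2: {1,2,3,4}
'b' @ 3: {1,2,3,4}
'c' @ 4: {1,2,3,4,5}  ✓accept
'a' @ 5: {1,2,3,4}
'b' @ 6: {1,2,3,4}
after full input: {1,2,3,4}  (accept=5 not in)

Answer: REJECT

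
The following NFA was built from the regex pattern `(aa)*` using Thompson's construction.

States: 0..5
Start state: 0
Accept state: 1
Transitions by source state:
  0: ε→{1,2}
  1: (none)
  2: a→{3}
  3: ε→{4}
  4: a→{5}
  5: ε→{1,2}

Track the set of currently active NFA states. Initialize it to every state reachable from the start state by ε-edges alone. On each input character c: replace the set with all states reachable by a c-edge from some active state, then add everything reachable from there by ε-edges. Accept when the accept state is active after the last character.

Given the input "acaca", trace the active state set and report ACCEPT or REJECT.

Answer: REJECT

Trace:
S₀ = ε-closure({0}) = {0,1,2}
'a' @ 1: {3,4}
'c' @ 2: {}  — state set empty
rest 'aca' ignored (set empty)
after full input: {}  (accept=1 not in)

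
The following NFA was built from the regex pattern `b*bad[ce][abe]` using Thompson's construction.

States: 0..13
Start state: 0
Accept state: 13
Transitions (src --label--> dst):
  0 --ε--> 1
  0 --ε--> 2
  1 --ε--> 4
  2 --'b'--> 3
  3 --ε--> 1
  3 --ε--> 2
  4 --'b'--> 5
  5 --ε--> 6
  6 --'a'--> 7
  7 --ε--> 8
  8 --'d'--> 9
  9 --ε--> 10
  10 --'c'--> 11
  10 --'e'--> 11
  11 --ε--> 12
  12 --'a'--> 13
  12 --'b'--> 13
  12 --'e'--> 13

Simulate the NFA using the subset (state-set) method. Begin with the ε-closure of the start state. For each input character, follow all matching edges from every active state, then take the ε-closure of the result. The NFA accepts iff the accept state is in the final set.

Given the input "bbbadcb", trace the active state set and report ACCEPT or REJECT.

start: ε-closure({0}) = {0,1,2,4}
'b' @ 1: {1,2,3,4,5,6}
'b' @ 2: {1,2,3,4,5,6}
'b' @ 3: {1,2,3,4,5,6}
'a' @ 4: {7,8}
'd' @ 5: {9,10}
'c' @ 6: {11,12}
'b' @ 7: {13}  (accept∈set)
final: {13}; accept 13 in set

Answer: ACCEPT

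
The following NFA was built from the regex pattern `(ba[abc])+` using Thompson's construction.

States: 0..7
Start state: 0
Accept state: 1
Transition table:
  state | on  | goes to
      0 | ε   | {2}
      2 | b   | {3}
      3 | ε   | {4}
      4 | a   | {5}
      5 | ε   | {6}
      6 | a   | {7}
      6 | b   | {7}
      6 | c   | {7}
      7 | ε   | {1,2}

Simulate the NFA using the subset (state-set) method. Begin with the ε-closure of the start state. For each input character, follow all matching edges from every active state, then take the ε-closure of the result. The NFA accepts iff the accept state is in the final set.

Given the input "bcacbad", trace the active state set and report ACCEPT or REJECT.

initial (ε-close {0}): {0,2}
'b' @ 1: {3,4}
'c' @ 2: {}  — no active states
rest 'acbad' ignored (set empty)
end set {} — state 1 not in

Answer: REJECT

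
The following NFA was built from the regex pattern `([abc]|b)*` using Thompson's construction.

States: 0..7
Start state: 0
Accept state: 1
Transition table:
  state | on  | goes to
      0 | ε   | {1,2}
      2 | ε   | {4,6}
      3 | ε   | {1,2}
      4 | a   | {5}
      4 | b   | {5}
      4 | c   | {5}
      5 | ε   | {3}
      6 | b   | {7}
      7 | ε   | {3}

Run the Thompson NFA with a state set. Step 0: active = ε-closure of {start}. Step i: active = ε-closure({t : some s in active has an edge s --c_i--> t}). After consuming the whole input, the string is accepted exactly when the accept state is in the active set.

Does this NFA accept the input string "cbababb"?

initial (ε-close {0}): {0,1,2,4,6}
'c' @ 1: {1,2,3,4,5,6}  [accepting]
'b' @ 2: {1,2,3,4,5,6,7}  [accepting]
'a' @ 3: {1,2,3,4,5,6}  [accepting]
'b' @ 4: {1,2,3,4,5,6,7}  [accepting]
'a' @ 5: {1,2,3,4,5,6}  [accepting]
'b' @ 6: {1,2,3,4,5,6,7}  [accepting]
'b' @ 7: {1,2,3,4,5,6,7}  [accepting]
final: {1,2,3,4,5,6,7}; accept 1 in set

Answer: ACCEPT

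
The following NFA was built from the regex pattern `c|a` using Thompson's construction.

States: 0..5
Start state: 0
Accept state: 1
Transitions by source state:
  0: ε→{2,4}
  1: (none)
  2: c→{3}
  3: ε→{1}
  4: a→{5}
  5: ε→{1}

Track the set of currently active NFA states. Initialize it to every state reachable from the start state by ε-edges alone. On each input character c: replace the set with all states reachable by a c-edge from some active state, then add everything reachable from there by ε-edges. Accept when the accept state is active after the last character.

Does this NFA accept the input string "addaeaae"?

Answer: REJECT

Trace:
start: ε-closure({0}) = {0,2,4}
'a' @ 1: {1,5}  ✓accept
'd' @ 2: {}  — state set empty
rest 'daeaae' ignored (set empty)
after full input: {}  (accept=1 not in)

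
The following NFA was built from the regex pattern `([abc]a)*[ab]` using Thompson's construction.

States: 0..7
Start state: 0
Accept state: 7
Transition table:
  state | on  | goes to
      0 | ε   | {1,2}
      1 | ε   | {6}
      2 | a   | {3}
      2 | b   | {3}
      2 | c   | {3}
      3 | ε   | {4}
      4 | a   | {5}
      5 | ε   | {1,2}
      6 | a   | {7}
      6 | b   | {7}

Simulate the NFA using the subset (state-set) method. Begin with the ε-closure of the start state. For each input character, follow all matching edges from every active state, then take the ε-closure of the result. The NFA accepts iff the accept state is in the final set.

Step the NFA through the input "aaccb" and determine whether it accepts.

Answer: REJECT

Trace:
start: ε-closure({0}) = {0,1,2,6}
'a' @ 1: {3,4,7}  (accept∈set)
'a' @ 2: {1,2,5,6}
'c' @ 3: {3,4}
'c' @ 4: {}  — dead — no transitions
rest 'b' ignored (set empty)
final: {}; accept 7 not in set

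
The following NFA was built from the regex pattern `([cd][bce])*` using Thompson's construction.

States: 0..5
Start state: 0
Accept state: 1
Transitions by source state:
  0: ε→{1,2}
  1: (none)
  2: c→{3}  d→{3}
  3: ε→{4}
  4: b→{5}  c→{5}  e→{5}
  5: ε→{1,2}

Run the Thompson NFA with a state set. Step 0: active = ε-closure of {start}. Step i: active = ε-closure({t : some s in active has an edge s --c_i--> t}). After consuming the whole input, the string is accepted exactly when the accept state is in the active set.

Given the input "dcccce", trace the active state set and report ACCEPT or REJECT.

S₀ = ε-closure({0}) = {0,1,2}
'd' @ 1: {3,4}
'c' @ 2: {1,2,5}  [accepting]
'c' @ 3: {3,4}
'c' @ 4: {1,2,5}  [accepting]
'c' @ 5: {3,4}
'e' @ 6: {1,2,5}  [accepting]
after full input: {1,2,5}  (accept=1 in)

Answer: ACCEPT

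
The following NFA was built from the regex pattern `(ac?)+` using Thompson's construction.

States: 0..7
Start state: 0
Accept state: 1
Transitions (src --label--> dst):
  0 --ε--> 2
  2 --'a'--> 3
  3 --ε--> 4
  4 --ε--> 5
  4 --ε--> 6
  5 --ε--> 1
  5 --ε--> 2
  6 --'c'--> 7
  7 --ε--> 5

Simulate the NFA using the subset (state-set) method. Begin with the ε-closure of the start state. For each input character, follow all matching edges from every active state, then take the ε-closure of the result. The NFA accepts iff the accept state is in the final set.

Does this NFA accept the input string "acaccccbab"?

S₀ = ε-closure({0}) = {0,2}
'a' @ 1: {1,2,3,4,5,6}  (accept∈set)
'c' @ 2: {1,2,5,7}  (accept∈set)
'a' @ 3: {1,2,3,4,5,6}  (accept∈set)
'c' @ 4: {1,2,5,7}  (accept∈set)
'c' @ 5: {}  — no active states
rest 'ccbab' ignored (set empty)
after full input: {}  (accept=1 not in)

Answer: REJECT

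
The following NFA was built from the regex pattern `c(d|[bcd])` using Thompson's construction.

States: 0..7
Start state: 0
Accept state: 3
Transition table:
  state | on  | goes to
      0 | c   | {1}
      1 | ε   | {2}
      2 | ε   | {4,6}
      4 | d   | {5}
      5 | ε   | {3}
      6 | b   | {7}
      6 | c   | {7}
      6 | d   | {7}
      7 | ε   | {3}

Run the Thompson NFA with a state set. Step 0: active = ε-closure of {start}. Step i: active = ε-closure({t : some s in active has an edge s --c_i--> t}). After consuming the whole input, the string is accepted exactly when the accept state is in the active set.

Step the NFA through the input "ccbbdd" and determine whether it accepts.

S₀ = ε-closure({0}) = {0}
'c' @ 1: {1,2,4,6}
'c' @ 2: {3,7}  (accept∈set)
'b' @ 3: {}  — dead — no transitions
rest 'bdd' ignored (set empty)
final: {}; accept 3 not in set

Answer: REJECT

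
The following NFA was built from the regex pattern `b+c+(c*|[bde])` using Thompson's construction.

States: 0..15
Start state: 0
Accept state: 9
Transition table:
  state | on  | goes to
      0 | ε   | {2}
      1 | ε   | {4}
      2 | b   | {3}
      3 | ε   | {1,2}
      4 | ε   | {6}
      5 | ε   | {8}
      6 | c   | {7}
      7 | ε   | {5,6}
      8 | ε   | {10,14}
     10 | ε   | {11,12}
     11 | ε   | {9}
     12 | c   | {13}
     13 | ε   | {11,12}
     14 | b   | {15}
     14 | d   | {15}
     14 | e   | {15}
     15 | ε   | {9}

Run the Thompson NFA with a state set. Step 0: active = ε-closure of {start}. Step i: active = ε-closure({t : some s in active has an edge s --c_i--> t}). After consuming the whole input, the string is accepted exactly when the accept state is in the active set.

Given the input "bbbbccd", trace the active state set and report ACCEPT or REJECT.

initial (ε-close {0}): {0,2}
'b' @ 1: {1,2,3,4,6}
'b' @ 2: {1,2,3,4,6}
'b' @ 3: {1,2,3,4,6}
'b' @ 4: {1,2,3,4,6}
'c' @ 5: {5,6,7,8,9,10,11,12,14}  (accept∈set)
'c' @ 6: {5,6,7,8,9,10,11,12,13,14}  (accept∈set)
'd' @ 7: {9,15}  (accept∈set)
after full input: {9,15}  (accept=9 in)

Answer: ACCEPT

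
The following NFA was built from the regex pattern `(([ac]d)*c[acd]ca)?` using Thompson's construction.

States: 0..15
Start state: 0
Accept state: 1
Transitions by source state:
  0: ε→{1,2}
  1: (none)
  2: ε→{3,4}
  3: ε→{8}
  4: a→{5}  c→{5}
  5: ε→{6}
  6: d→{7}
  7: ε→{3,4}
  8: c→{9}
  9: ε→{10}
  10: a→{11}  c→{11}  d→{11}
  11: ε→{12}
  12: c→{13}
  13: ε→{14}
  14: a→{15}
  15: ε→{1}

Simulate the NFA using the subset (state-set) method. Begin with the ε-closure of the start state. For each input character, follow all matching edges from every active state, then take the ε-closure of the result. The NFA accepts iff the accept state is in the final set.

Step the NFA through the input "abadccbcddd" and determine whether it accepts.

start: ε-closure({0}) = {0,1,2,3,4,8}
'a' @ 1: {5,6}
'b' @ 2: {}  — state set empty
rest 'adccbcddd' ignored (set empty)
end set {} — state 1 not in

Answer: REJECT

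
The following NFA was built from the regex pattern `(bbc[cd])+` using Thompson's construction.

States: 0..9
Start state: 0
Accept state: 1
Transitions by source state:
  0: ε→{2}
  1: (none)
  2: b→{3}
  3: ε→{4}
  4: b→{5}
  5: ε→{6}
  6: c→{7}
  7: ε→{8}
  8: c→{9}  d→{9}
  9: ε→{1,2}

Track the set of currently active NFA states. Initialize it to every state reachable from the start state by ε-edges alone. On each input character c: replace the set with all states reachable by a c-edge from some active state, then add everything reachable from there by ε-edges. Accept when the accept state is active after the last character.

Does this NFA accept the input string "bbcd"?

start: ε-closure({0}) = {0,2}
'b' @ 1: {3,4}
'b' @ 2: {5,6}
'c' @ 3: {7,8}
'd' @ 4: {1,2,9}  (accept∈set)
final: {1,2,9}; accept 1 in set

Answer: ACCEPT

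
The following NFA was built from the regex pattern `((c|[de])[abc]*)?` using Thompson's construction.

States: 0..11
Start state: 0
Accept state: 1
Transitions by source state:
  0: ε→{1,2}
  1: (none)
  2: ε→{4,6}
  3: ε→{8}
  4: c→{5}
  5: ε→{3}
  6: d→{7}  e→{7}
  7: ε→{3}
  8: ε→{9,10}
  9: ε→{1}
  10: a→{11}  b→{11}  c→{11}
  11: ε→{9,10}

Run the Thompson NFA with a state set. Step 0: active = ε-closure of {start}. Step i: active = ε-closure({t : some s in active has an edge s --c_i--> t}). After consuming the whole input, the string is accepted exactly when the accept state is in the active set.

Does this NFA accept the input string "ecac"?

S₀ = ε-closure({0}) = {0,1,2,4,6}
'e' @ 1: {1,3,7,8,9,10}  [accepting]
'c' @ 2: {1,9,10,11}  [accepting]
'a' @ 3: {1,9,10,11}  [accepting]
'c' @ 4: {1,9,10,11}  [accepting]
after full input: {1,9,10,11}  (accept=1 in)

Answer: ACCEPT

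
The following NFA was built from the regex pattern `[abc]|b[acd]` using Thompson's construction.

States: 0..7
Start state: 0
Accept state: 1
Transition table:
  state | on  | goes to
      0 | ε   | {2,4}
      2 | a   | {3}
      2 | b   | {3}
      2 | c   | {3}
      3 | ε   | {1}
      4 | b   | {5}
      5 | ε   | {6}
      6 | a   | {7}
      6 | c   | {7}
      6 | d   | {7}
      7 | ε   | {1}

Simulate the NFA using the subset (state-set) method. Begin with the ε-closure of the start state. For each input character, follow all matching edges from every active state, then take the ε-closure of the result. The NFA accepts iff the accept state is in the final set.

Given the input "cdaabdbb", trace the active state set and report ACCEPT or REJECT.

start: ε-closure({0}) = {0,2,4}
'c' @ 1: {1,3}  [accepting]
'd' @ 2: {}  — state set empty
rest 'aabdbb' ignored (set empty)
end set {} — state 1 not in

Answer: REJECT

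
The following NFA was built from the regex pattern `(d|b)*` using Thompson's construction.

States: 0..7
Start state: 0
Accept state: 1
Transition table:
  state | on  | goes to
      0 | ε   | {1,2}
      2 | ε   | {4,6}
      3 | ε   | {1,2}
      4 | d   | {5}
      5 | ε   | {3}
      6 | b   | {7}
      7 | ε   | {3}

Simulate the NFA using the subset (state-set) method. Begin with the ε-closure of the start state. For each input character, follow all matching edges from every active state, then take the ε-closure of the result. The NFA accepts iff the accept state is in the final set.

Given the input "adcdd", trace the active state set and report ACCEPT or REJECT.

start: ε-closure({0}) = {0,1,2,4,6}
'a' @ 1: {}  — state set empty
rest 'dcdd' ignored (set empty)
end set {} — state 1 not in

Answer: REJECT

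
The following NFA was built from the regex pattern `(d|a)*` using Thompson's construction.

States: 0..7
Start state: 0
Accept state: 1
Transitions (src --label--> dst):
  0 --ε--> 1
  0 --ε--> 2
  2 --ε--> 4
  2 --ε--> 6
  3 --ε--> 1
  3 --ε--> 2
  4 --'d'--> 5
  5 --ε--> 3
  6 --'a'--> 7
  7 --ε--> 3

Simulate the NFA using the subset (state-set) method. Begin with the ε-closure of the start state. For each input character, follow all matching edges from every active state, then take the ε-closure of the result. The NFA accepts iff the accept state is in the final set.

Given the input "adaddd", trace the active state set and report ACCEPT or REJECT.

start: ε-closure({0}) = {0,1,2,4,6}
'a' @ 1: {1,2,3,4,6,7}  (accept∈set)
'd' @ 2: {1,2,3,4,5,6}  (accept∈set)
'a' @ 3: {1,2,3,4,6,7}  (accept∈set)
'd' @ 4: {1,2,3,4,5,6}  (accept∈set)
'd' @ 5: {1,2,3,4,5,6}  (accept∈set)
'd' @ 6: {1,2,3,4,5,6}  (accept∈set)
end set {1,2,3,4,5,6} — state 1 in

Answer: ACCEPT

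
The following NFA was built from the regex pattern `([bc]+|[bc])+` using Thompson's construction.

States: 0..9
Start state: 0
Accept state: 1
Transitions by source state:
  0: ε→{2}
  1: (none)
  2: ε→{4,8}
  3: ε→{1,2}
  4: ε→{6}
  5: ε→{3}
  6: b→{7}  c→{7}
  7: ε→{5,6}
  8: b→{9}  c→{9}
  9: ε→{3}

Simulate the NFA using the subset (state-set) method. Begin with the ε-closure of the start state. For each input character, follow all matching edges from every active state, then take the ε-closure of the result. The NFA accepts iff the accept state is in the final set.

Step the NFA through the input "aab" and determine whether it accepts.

S₀ = ε-closure({0}) = {0,2,4,6,8}
'a' @ 1: {}  — state set empty
rest 'ab' ignored (set empty)
after full input: {}  (accept=1 not in)

Answer: REJECT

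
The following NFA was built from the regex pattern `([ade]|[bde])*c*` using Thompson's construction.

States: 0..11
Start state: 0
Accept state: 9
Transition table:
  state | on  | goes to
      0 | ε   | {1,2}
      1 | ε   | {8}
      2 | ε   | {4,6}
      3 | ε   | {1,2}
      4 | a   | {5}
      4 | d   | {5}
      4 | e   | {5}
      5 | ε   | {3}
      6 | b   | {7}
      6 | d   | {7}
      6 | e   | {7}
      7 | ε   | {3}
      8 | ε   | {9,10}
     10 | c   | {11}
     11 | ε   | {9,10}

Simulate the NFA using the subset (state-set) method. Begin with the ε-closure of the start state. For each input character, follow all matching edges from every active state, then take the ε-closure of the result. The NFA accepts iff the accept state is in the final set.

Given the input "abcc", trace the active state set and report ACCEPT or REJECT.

initial (ε-close {0}): {0,1,2,4,6,8,9,10}
'a' @ 1: {1,2,3,4,5,6,8,9,10}  [accepting]
'b' @ 2: {1,2,3,4,6,7,8,9,10}  [accepting]
'c' @ 3: {9,10,11}  [accepting]
'c' @ 4: {9,10,11}  [accepting]
final: {9,10,11}; accept 9 in set

Answer: ACCEPT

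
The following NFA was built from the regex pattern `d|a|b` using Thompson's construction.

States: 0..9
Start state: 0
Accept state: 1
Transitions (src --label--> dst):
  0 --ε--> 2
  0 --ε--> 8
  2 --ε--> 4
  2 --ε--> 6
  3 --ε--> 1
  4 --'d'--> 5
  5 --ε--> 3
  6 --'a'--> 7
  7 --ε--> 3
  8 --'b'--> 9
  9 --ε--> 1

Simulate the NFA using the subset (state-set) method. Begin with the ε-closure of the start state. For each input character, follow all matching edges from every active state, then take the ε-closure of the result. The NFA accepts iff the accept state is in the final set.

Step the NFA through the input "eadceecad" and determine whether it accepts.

start: ε-closure({0}) = {0,2,4,6,8}
'e' @ 1: {}  — dead — no transitions
rest 'adceecad' ignored (set empty)
final: {}; accept 1 not in set

Answer: REJECT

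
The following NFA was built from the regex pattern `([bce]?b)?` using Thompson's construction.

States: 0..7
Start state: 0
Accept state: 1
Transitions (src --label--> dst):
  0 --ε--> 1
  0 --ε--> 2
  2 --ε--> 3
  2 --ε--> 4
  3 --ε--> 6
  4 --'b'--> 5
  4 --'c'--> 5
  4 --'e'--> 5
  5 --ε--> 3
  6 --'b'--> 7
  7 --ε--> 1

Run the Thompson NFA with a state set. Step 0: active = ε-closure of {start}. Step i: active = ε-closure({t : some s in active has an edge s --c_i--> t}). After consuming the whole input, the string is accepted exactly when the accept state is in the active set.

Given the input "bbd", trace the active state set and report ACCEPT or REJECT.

Answer: REJECT

Steps:
start: ε-closure({0}) = {0,1,2,3,4,6}
'b' @ 1: {1,3,5,6,7}  ✓accept
'b' @ 2: {1,7}  ✓accept
'd' @ 3: {}  — dead — no transitions
end set {} — state 1 not in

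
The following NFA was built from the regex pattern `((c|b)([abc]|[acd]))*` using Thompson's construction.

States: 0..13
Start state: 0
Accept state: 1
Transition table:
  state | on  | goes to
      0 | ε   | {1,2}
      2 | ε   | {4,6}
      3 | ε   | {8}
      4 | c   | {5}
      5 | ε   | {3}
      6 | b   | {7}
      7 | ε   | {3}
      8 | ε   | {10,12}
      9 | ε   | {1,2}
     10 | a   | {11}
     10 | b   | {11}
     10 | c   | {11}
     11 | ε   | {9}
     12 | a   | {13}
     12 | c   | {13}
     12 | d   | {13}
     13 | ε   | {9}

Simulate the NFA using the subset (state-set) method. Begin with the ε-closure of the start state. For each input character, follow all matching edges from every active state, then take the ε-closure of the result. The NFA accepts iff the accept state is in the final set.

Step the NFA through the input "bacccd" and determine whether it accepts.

Answer: ACCEPT

Trace:
initial (ε-close {0}): {0,1,2,4,6}
'b' @ 1: {3,7,8,10,12}
'a' @ 2: {1,2,4,6,9,11,13}  (accept∈set)
'c' @ 3: {3,5,8,10,12}
'c' @ 4: {1,2,4,6,9,11,13}  (accept∈set)
'c' @ 5: {3,5,8,10,12}
'd' @ 6: {1,2,4,6,9,13}  (accept∈set)
final: {1,2,4,6,9,13}; accept 1 in set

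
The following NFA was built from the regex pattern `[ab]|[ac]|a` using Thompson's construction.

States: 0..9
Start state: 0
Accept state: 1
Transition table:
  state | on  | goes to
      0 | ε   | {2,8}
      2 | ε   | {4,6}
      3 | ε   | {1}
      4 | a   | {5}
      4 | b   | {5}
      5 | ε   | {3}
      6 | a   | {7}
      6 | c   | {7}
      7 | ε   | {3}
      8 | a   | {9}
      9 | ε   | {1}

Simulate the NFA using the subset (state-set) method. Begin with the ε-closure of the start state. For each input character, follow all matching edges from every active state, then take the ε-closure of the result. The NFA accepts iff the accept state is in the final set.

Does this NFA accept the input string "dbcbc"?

Answer: REJECT

Derivation:
initial (ε-close {0}): {0,2,4,6,8}
'd' @ 1: {}  — state set empty
rest 'bcbc' ignored (set empty)
after full input: {}  (accept=1 not in)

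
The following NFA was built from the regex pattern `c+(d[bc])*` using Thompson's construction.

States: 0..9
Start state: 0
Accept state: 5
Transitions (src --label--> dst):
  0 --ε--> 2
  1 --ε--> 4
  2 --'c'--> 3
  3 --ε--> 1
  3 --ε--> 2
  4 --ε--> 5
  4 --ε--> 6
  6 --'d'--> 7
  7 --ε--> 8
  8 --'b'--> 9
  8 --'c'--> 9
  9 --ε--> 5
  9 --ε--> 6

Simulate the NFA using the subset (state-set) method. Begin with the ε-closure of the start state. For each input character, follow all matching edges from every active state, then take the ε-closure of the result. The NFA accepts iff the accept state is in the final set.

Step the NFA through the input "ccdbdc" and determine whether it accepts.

initial (ε-close {0}): {0,2}
'c' @ 1: {1,2,3,4,5,6}  (accept∈set)
'c' @ 2: {1,2,3,4,5,6}  (accept∈set)
'd' @ 3: {7,8}
'b' @ 4: {5,6,9}  (accept∈set)
'd' @ 5: {7,8}
'c' @ 6: {5,6,9}  (accept∈set)
final: {5,6,9}; accept 5 in set

Answer: ACCEPT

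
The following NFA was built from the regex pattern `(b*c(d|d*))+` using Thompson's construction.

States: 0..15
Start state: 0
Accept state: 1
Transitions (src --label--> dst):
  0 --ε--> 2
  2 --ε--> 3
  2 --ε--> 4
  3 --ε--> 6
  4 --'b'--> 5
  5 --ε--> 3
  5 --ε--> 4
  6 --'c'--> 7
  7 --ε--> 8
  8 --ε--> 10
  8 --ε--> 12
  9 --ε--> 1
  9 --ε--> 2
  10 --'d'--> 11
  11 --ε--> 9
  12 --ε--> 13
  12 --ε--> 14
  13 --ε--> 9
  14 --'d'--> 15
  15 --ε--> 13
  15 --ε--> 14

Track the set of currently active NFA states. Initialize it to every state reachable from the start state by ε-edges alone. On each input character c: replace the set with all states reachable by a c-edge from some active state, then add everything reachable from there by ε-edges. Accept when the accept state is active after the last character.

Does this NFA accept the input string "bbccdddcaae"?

Answer: REJECT

Steps:
S₀ = ε-closure({0}) = {0,2,3,4,6}
'b' @ 1: {3,4,5,6}
'b' @ 2: {3,4,5,6}
'c' @ 3: {1,2,3,4,6,7,8,9,10,12,13,14}  (accept∈set)
'c' @ 4: {1,2,3,4,6,7,8,9,10,12,13,14}  (accept∈set)
'd' @ 5: {1,2,3,4,6,9,11,13,14,15}  (accept∈set)
'd' @ 6: {1,2,3,4,6,9,13,14,15}  (accept∈set)
'd' @ 7: {1,2,3,4,6,9,13,14,15}  (accept∈set)
'c' @ 8: {1,2,3,4,6,7,8,9,10,12,13,14}  (accept∈set)
'a' @ 9: {}  — dead — no transitions
rest 'ae' ignored (set empty)
end set {} — state 1 not in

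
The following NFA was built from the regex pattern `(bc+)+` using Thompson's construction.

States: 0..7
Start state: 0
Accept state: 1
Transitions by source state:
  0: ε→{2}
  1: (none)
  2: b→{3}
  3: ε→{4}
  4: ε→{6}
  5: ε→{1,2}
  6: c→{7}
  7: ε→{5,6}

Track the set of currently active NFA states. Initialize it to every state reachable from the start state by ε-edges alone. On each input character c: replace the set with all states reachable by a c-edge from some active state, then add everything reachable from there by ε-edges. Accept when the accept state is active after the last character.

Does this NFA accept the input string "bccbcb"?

Answer: REJECT

Trace:
initial (ε-close {0}): {0,2}
'b' @ 1: {3,4,6}
'c' @ 2: {1,2,5,6,7}  ✓accept
'c' @ 3: {1,2,5,6,7}  ✓accept
'b' @ 4: {3,4,6}
'c' @ 5: {1,2,5,6,7}  ✓accept
'b' @ 6: {3,4,6}
after full input: {3,4,6}  (accept=1 not in)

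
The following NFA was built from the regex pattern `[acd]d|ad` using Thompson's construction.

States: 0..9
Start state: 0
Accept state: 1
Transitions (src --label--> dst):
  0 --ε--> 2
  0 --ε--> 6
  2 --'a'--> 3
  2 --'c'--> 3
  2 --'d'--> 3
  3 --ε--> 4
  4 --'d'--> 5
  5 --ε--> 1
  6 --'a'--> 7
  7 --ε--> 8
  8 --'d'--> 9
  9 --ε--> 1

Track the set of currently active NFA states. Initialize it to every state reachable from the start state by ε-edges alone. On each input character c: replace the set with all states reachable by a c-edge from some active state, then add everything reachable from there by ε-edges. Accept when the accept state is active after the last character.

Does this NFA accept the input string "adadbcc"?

S₀ = ε-closure({0}) = {0,2,6}
'a' @ 1: {3,4,7,8}
'd' @ 2: {1,5,9}  [accepting]
'a' @ 3: {}  — state set empty
rest 'dbcc' ignored (set empty)
after full input: {}  (accept=1 not in)

Answer: REJECT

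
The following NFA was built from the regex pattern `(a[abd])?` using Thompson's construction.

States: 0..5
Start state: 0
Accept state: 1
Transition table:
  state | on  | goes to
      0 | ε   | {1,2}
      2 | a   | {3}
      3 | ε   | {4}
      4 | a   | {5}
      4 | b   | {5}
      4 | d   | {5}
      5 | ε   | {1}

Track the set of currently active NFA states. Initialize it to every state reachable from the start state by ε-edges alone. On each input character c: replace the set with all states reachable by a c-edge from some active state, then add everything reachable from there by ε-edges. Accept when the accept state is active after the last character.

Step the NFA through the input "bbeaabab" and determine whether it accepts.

start: ε-closure({0}) = {0,1,2}
'b' @ 1: {}  — state set empty
rest 'beaabab' ignored (set empty)
final: {}; accept 1 not in set

Answer: REJECT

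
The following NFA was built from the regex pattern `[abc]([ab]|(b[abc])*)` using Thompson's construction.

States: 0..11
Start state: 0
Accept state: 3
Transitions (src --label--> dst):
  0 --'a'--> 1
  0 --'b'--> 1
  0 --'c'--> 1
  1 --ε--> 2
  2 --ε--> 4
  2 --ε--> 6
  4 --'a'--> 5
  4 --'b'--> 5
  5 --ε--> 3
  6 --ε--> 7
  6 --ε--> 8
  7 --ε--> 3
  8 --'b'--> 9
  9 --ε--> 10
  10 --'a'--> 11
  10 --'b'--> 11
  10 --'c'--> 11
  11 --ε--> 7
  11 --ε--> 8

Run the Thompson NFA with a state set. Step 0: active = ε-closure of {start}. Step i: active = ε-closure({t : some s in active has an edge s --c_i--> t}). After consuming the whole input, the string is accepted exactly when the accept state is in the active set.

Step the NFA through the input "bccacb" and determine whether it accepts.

S₀ = ε-closure({0}) = {0}
'b' @ 1: {1,2,3,4,6,7,8}  [accepting]
'c' @ 2: {}  — state set empty
rest 'cacb' ignored (set empty)
final: {}; accept 3 not in set

Answer: REJECT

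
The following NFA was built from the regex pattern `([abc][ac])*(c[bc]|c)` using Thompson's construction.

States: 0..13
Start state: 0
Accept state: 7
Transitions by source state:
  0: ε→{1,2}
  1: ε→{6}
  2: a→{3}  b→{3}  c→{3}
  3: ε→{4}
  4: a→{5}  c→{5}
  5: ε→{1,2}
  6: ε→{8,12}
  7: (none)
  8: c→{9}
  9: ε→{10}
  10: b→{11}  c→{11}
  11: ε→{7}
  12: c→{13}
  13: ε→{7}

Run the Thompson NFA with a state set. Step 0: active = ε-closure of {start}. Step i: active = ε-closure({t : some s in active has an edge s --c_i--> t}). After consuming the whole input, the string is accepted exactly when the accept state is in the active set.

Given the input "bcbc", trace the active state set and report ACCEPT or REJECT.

Answer: REJECT

Derivation:
start: ε-closure({0}) = {0,1,2,6,8,12}
'b' @ 1: {3,4}
'c' @ 2: {1,2,5,6,8,12}
'b' @ 3: {3,4}
'c' @ 4: {1,2,5,6,8,12}
after full input: {1,2,5,6,8,12}  (accept=7 not in)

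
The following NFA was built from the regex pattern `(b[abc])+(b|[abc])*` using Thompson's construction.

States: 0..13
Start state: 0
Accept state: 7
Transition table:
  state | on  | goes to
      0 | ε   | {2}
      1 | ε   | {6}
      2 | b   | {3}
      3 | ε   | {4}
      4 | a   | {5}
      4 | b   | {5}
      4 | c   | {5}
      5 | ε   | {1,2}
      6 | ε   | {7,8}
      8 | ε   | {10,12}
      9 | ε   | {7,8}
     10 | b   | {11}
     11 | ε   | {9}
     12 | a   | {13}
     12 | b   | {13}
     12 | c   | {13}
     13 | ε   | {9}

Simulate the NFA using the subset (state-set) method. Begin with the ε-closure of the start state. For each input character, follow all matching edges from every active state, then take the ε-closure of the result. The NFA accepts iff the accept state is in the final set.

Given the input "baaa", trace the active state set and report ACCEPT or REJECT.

initial (ε-close {0}): {0,2}
'b' @ 1: {3,4}
'a' @ 2: {1,2,5,6,7,8,10,12}  (accept∈set)
'a' @ 3: {7,8,9,10,12,13}  (accept∈set)
'a' @ 4: {7,8,9,10,12,13}  (accept∈set)
final: {7,8,9,10,12,13}; accept 7 in set

Answer: ACCEPT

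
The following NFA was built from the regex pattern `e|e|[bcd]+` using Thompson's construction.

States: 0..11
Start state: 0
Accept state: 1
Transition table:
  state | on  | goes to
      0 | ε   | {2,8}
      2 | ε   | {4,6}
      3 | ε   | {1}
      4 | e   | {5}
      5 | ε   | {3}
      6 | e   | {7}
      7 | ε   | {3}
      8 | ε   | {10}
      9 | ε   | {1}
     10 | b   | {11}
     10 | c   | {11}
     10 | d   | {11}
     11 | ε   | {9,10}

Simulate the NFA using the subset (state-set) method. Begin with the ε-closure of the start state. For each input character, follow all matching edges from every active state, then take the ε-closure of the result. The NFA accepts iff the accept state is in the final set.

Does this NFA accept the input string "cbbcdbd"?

S₀ = ε-closure({0}) = {0,2,4,6,8,10}
'c' @ 1: {1,9,10,11}  (accept∈set)
'b' @ 2: {1,9,10,11}  (accept∈set)
'b' @ 3: {1,9,10,11}  (accept∈set)
'c' @ 4: {1,9,10,11}  (accept∈set)
'd' @ 5: {1,9,10,11}  (accept∈set)
'b' @ 6: {1,9,10,11}  (accept∈set)
'd' @ 7: {1,9,10,11}  (accept∈set)
end set {1,9,10,11} — state 1 in

Answer: ACCEPT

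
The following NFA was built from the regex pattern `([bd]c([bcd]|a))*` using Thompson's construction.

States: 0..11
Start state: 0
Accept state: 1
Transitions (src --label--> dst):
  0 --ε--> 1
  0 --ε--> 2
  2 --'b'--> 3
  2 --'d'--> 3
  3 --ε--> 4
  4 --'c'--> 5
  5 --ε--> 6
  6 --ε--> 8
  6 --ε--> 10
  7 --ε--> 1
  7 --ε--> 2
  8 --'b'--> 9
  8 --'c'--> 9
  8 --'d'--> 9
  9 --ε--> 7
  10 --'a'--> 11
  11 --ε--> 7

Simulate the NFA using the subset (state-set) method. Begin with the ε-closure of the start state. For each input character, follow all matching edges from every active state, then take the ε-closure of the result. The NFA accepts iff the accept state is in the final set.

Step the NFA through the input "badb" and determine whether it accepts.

start: ε-closure({0}) = {0,1,2}
'b' @ 1: {3,4}
'a' @ 2: {}  — state set empty
rest 'db' ignored (set empty)
after full input: {}  (accept=1 not in)

Answer: REJECT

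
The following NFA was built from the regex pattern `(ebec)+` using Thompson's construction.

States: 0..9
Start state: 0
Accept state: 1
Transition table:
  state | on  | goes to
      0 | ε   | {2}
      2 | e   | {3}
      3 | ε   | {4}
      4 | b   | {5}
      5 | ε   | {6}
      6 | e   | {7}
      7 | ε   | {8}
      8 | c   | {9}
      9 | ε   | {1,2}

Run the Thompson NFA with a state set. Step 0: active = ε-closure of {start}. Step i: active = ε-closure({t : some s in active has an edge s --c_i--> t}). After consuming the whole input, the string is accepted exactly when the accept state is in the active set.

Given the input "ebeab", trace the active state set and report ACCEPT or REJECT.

Answer: REJECT

Trace:
S₀ = ε-closure({0}) = {0,2}
'e' @ 1: {3,4}
'b' @ 2: {5,6}
'e' @ 3: {7,8}
'a' @ 4: {}  — state set empty
rest 'b' ignored (set empty)
after full input: {}  (accept=1 not in)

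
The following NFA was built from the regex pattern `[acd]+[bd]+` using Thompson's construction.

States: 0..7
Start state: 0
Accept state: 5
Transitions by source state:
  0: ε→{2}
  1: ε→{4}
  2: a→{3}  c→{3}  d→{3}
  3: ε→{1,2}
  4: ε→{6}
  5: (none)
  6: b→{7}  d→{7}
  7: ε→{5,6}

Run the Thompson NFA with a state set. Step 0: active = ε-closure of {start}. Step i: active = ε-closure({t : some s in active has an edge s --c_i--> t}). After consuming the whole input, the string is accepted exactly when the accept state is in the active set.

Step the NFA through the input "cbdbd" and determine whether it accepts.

Answer: ACCEPT

Derivation:
S₀ = ε-closure({0}) = {0,2}
'c' @ 1: {1,2,3,4,6}
'b' @ 2: {5,6,7}  ✓accept
'd' @ 3: {5,6,7}  ✓accept
'b' @ 4: {5,6,7}  ✓accept
'd' @ 5: {5,6,7}  ✓accept
after full input: {5,6,7}  (accept=5 in)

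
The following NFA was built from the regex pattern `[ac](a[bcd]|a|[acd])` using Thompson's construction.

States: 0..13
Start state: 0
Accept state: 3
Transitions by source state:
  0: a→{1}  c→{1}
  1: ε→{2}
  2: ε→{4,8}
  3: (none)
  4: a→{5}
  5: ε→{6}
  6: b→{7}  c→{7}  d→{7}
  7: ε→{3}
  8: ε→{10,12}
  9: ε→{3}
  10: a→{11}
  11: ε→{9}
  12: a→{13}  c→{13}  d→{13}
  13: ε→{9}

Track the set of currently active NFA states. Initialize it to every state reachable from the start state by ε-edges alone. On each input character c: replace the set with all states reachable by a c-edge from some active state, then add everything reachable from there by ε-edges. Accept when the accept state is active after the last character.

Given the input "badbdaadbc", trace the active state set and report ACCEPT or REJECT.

Answer: REJECT

Steps:
start: ε-closure({0}) = {0}
'b' @ 1: {}  — dead — no transitions
rest 'adbdaadbc' ignored (set empty)
after full input: {}  (accept=3 not in)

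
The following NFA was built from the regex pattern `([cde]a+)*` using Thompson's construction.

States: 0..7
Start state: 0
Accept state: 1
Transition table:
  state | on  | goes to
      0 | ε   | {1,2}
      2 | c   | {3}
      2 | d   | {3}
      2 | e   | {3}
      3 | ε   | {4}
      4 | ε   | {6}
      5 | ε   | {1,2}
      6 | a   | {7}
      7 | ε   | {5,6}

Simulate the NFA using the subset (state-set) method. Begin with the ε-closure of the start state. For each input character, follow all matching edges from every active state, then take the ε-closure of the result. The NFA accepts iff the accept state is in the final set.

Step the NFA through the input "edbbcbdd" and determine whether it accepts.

S₀ = ε-closure({0}) = {0,1,2}
'e' @ 1: {3,4,6}
'd' @ 2: {}  — dead — no transitions
rest 'bbcbdd' ignored (set empty)
after full input: {}  (accept=1 not in)

Answer: REJECT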